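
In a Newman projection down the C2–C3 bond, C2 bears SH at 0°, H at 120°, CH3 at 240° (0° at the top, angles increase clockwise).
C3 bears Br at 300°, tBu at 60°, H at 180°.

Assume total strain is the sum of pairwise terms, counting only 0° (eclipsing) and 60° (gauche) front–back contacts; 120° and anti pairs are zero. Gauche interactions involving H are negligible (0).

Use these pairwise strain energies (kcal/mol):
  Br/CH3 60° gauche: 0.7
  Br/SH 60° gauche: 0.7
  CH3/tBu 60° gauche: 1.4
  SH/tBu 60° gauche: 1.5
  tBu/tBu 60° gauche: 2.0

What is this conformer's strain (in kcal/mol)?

This conformer (staggered): SH–Br gauche, SH–tBu gauche, CH3–Br gauche; 0.7 + 1.5 + 0.7 = 2.9 kcal/mol.

2.9 kcal/mol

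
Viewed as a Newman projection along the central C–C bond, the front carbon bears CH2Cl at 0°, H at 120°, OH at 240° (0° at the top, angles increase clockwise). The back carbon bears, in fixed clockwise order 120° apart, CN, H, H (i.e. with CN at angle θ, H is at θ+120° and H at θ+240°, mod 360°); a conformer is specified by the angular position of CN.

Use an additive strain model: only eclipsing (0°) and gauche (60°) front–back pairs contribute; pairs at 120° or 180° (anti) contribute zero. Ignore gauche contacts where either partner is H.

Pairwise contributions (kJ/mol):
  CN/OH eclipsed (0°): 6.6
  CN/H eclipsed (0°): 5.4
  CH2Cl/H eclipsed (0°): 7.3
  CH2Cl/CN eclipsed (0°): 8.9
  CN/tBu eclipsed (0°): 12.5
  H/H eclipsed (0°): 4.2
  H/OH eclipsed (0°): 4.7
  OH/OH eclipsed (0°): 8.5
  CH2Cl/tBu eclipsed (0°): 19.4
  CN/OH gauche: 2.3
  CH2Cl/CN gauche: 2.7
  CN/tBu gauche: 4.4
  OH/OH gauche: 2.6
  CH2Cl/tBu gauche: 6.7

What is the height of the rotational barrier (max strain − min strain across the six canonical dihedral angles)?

CN at 0° is eclipsed. CH2Cl at 0° is eclipsed with CN at 0° (8.9); H at 120° is eclipsed with H at 120° (4.2); OH at 240° is eclipsed with H at 240° (4.7). Total 17.8 kJ/mol.
CN at 60° is staggered. CH2Cl at 0° is gauche with CN at 60° (2.7). Total 2.7 kJ/mol.
CN at 120° is eclipsed. CH2Cl at 0° is eclipsed with H at 0° (7.3); H at 120° is eclipsed with CN at 120° (5.4); OH at 240° is eclipsed with H at 240° (4.7). Total 17.4 kJ/mol.
CN at 180° is staggered. OH at 240° is gauche with CN at 180° (2.3). Total 2.3 kJ/mol.
CN at 240° is eclipsed. CH2Cl at 0° is eclipsed with H at 0° (7.3); H at 120° is eclipsed with H at 120° (4.2); OH at 240° is eclipsed with CN at 240° (6.6). Total 18.1 kJ/mol.
CN at 300° is staggered. CH2Cl at 0° is gauche with CN at 300° (2.7); OH at 240° is gauche with CN at 300° (2.3). Total 5.0 kJ/mol.
Max at 240° (18.1 kJ/mol), min at 180° (2.3 kJ/mol); barrier = 15.8 kJ/mol.

15.8 kJ/mol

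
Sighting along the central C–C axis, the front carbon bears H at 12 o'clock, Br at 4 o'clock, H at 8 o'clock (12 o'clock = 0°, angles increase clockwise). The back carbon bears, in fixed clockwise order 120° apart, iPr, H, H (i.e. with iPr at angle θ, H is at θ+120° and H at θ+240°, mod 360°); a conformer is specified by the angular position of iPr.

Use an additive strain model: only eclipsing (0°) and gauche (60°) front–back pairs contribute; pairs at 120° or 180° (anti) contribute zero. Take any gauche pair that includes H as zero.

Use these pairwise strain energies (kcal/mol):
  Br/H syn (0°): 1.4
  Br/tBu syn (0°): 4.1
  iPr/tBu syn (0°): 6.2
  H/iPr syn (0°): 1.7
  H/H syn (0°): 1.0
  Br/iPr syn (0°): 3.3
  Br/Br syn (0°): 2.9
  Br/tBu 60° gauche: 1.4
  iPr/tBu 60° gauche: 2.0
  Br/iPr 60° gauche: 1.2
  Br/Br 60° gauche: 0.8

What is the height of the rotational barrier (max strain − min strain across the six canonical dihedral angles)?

5.3 kcal/mol

iPr at 0° (eclipsed): H(0°)/iPr(0°) eclipsed 1.7; Br(120°)/H(120°) eclipsed 1.4; H(240°)/H(240°) eclipsed 1.0 → 4.1 kcal/mol.
iPr at 60° (staggered): Br(120°)/iPr(60°) gauche 1.2 → 1.2 kcal/mol.
iPr at 120° (eclipsed): H(0°)/H(0°) eclipsed 1.0; Br(120°)/iPr(120°) eclipsed 3.3; H(240°)/H(240°) eclipsed 1.0 → 5.3 kcal/mol.
iPr at 180° (staggered): Br(120°)/iPr(180°) gauche 1.2 → 1.2 kcal/mol.
iPr at 240° (eclipsed): H(0°)/H(0°) eclipsed 1.0; Br(120°)/H(120°) eclipsed 1.4; H(240°)/iPr(240°) eclipsed 1.7 → 4.1 kcal/mol.
iPr at 300° (staggered): no non-H gauche contacts → 0.0 kcal/mol.
Max at 120° (5.3 kcal/mol), min at 300° (0.0 kcal/mol); barrier = 5.3 kcal/mol.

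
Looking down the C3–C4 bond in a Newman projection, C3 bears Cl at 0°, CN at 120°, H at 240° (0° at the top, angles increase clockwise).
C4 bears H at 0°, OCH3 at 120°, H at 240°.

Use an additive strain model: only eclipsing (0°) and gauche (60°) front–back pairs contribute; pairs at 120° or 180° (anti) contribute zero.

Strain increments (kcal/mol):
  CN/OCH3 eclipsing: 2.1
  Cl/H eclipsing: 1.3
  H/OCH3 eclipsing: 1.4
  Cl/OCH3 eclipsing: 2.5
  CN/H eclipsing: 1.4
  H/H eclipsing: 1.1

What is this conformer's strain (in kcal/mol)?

This conformer (eclipsed): Cl(0°)/H(0°) eclipsed 1.3; CN(120°)/OCH3(120°) eclipsed 2.1; H(240°)/H(240°) eclipsed 1.1 → 4.5 kcal/mol.

4.5 kcal/mol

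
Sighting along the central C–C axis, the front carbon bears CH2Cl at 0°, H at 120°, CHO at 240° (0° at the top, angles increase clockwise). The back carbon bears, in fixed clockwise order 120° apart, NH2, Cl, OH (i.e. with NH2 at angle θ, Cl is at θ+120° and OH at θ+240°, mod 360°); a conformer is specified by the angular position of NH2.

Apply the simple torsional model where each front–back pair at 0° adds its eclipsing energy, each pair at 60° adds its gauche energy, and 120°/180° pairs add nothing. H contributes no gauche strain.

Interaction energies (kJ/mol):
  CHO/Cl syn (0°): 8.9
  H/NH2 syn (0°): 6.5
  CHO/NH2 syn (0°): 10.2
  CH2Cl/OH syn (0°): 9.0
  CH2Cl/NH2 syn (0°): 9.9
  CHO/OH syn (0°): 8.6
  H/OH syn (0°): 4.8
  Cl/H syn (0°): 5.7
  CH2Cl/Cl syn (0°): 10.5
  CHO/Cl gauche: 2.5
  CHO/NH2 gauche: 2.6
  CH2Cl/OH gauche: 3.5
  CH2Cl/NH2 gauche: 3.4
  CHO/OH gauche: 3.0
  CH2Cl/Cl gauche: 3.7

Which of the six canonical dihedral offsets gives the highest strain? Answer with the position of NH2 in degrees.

NH2 at 0° (eclipsed): CH2Cl–NH2 eclipsed, H–Cl eclipsed, CHO–OH eclipsed; 9.9 + 5.7 + 8.6 = 24.2 kJ/mol.
NH2 at 60° (staggered): CH2Cl–NH2 gauche, CH2Cl–OH gauche, CHO–Cl gauche, CHO–OH gauche; 3.4 + 3.5 + 2.5 + 3.0 = 12.4 kJ/mol.
NH2 at 120° (eclipsed): CH2Cl–OH eclipsed, H–NH2 eclipsed, CHO–Cl eclipsed; 9.0 + 6.5 + 8.9 = 24.4 kJ/mol.
NH2 at 180° (staggered): CH2Cl–Cl gauche, CH2Cl–OH gauche, CHO–NH2 gauche, CHO–Cl gauche; 3.7 + 3.5 + 2.6 + 2.5 = 12.3 kJ/mol.
NH2 at 240° (eclipsed): CH2Cl–Cl eclipsed, H–OH eclipsed, CHO–NH2 eclipsed; 10.5 + 4.8 + 10.2 = 25.5 kJ/mol.
NH2 at 300° (staggered): CH2Cl–NH2 gauche, CH2Cl–Cl gauche, CHO–NH2 gauche, CHO–OH gauche; 3.4 + 3.7 + 2.6 + 3.0 = 12.7 kJ/mol.
The maximum (25.5 kJ/mol) occurs with NH2 at 240°.

240°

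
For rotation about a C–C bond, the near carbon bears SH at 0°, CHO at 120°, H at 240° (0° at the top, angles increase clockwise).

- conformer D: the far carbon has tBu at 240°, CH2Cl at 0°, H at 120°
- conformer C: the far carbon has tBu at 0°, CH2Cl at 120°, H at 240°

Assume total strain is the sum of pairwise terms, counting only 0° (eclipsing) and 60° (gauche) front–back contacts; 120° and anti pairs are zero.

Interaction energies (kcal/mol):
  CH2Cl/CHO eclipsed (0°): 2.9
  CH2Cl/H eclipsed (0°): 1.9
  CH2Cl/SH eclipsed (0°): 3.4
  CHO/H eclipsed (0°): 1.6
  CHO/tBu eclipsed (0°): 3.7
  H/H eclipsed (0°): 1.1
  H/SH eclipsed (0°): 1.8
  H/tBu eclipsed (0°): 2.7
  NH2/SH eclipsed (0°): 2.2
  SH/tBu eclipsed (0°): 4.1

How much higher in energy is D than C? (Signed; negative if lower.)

-0.4 kcal/mol

D (eclipsed): SH–CH2Cl eclipsed, CHO–H eclipsed, H–tBu eclipsed; 3.4 + 1.6 + 2.7 = 7.7 kcal/mol.
C (eclipsed): SH–tBu eclipsed, CHO–CH2Cl eclipsed, H–H eclipsed; 4.1 + 2.9 + 1.1 = 8.1 kcal/mol.
E(D) − E(C) = 7.7 − 8.1 = -0.4 kcal/mol.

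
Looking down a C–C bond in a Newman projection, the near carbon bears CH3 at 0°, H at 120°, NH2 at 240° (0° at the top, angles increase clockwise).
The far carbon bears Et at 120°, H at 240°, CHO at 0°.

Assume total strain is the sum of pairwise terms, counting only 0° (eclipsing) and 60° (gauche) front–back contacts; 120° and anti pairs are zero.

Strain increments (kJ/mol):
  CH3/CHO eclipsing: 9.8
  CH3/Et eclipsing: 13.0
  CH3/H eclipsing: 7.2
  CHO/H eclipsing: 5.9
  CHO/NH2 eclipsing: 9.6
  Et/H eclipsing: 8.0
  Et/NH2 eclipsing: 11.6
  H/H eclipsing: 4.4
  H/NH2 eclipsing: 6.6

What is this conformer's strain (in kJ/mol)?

24.4 kJ/mol

This conformer (eclipsed): CH3–CHO eclipsed, H–Et eclipsed, NH2–H eclipsed; 9.8 + 8.0 + 6.6 = 24.4 kJ/mol.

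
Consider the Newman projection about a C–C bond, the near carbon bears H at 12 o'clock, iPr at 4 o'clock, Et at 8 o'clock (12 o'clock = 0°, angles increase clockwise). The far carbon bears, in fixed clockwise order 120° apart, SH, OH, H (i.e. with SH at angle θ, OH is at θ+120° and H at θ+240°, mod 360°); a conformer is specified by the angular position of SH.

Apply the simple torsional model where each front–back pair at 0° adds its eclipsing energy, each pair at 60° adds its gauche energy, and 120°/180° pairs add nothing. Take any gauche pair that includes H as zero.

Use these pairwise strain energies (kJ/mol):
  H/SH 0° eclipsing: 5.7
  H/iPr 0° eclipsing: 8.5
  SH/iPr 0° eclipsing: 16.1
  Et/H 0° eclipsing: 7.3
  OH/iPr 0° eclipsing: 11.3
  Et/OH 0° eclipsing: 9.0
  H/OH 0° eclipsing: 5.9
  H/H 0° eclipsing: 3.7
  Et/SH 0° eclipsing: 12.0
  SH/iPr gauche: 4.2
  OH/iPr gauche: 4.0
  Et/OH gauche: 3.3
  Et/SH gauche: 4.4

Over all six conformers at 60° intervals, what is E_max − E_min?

20.4 kJ/mol

SH at 0° (eclipsed): H(0°)/SH(0°) eclipsed 5.7; iPr(120°)/OH(120°) eclipsed 11.3; Et(240°)/H(240°) eclipsed 7.3 → 24.3 kJ/mol.
SH at 60° (staggered): iPr(120°)/SH(60°) gauche 4.2; iPr(120°)/OH(180°) gauche 4.0; Et(240°)/OH(180°) gauche 3.3 → 11.5 kJ/mol.
SH at 120° (eclipsed): H(0°)/H(0°) eclipsed 3.7; iPr(120°)/SH(120°) eclipsed 16.1; Et(240°)/OH(240°) eclipsed 9.0 → 28.8 kJ/mol.
SH at 180° (staggered): iPr(120°)/SH(180°) gauche 4.2; Et(240°)/SH(180°) gauche 4.4; Et(240°)/OH(300°) gauche 3.3 → 11.9 kJ/mol.
SH at 240° (eclipsed): H(0°)/OH(0°) eclipsed 5.9; iPr(120°)/H(120°) eclipsed 8.5; Et(240°)/SH(240°) eclipsed 12.0 → 26.4 kJ/mol.
SH at 300° (staggered): iPr(120°)/OH(60°) gauche 4.0; Et(240°)/SH(300°) gauche 4.4 → 8.4 kJ/mol.
Max at 120° (28.8 kJ/mol), min at 300° (8.4 kJ/mol); barrier = 20.4 kJ/mol.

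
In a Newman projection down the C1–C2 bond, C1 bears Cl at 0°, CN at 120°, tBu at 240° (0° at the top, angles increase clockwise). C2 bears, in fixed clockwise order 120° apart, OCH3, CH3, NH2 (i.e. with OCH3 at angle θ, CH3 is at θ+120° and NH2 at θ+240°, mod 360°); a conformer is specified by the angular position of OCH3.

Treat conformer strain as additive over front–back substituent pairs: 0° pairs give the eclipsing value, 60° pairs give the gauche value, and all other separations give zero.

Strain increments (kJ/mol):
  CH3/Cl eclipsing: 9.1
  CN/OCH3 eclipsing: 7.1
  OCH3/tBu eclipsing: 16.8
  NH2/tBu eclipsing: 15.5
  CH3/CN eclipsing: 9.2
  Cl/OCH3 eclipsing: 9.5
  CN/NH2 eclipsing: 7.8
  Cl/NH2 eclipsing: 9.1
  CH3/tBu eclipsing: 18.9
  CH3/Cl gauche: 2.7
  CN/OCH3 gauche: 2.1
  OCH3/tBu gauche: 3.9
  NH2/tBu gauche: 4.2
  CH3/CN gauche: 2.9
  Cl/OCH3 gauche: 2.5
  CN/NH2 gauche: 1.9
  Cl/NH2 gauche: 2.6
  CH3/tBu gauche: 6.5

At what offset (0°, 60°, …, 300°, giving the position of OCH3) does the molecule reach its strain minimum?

OCH3 at 0° (eclipsed): Cl(0°)/OCH3(0°) eclipsed 9.5; CN(120°)/CH3(120°) eclipsed 9.2; tBu(240°)/NH2(240°) eclipsed 15.5 → 34.2 kJ/mol.
OCH3 at 60° (staggered): Cl(0°)/OCH3(60°) gauche 2.5; Cl(0°)/NH2(300°) gauche 2.6; CN(120°)/OCH3(60°) gauche 2.1; CN(120°)/CH3(180°) gauche 2.9; tBu(240°)/CH3(180°) gauche 6.5; tBu(240°)/NH2(300°) gauche 4.2 → 20.8 kJ/mol.
OCH3 at 120° (eclipsed): Cl(0°)/NH2(0°) eclipsed 9.1; CN(120°)/OCH3(120°) eclipsed 7.1; tBu(240°)/CH3(240°) eclipsed 18.9 → 35.1 kJ/mol.
OCH3 at 180° (staggered): Cl(0°)/CH3(300°) gauche 2.7; Cl(0°)/NH2(60°) gauche 2.6; CN(120°)/OCH3(180°) gauche 2.1; CN(120°)/NH2(60°) gauche 1.9; tBu(240°)/OCH3(180°) gauche 3.9; tBu(240°)/CH3(300°) gauche 6.5 → 19.7 kJ/mol.
OCH3 at 240° (eclipsed): Cl(0°)/CH3(0°) eclipsed 9.1; CN(120°)/NH2(120°) eclipsed 7.8; tBu(240°)/OCH3(240°) eclipsed 16.8 → 33.7 kJ/mol.
OCH3 at 300° (staggered): Cl(0°)/OCH3(300°) gauche 2.5; Cl(0°)/CH3(60°) gauche 2.7; CN(120°)/CH3(60°) gauche 2.9; CN(120°)/NH2(180°) gauche 1.9; tBu(240°)/OCH3(300°) gauche 3.9; tBu(240°)/NH2(180°) gauche 4.2 → 18.1 kJ/mol.
The minimum (18.1 kJ/mol) occurs with OCH3 at 300°.

300°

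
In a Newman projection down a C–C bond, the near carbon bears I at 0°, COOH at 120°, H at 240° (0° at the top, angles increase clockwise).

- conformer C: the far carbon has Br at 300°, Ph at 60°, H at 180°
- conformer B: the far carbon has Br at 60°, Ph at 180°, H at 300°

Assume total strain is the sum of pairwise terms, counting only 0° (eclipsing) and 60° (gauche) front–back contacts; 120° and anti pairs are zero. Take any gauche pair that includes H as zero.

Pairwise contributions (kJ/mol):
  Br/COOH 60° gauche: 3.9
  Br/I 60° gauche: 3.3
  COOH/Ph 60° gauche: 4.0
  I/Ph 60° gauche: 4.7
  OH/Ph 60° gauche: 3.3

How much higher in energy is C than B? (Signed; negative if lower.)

+0.8 kJ/mol

C (staggered): I(0°)/Br(300°) gauche 3.3; I(0°)/Ph(60°) gauche 4.7; COOH(120°)/Ph(60°) gauche 4.0 → 12.0 kJ/mol.
B (staggered): I(0°)/Br(60°) gauche 3.3; COOH(120°)/Br(60°) gauche 3.9; COOH(120°)/Ph(180°) gauche 4.0 → 11.2 kJ/mol.
E(C) − E(B) = 12.0 − 11.2 = +0.8 kJ/mol.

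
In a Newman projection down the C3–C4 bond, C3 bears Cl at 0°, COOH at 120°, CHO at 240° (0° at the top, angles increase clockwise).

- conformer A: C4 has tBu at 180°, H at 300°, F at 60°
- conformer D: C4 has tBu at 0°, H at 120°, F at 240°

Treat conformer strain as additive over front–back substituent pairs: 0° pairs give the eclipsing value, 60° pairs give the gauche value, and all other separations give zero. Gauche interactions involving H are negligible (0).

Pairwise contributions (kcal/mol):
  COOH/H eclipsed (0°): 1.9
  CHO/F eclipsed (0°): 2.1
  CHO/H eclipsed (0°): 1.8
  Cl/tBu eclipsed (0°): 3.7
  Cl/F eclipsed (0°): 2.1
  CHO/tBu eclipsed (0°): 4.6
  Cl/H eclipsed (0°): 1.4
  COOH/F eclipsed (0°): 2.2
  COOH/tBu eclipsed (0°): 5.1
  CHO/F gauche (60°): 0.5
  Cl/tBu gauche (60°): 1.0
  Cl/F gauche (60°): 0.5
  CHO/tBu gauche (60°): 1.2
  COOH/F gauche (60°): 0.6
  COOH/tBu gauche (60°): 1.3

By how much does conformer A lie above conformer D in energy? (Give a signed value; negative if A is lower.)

-4.1 kcal/mol

A is staggered. Cl at 0° is gauche with F at 60° (0.5); COOH at 120° is gauche with tBu at 180° (1.3); COOH at 120° is gauche with F at 60° (0.6); CHO at 240° is gauche with tBu at 180° (1.2). Total 3.6 kcal/mol.
D is eclipsed. Cl at 0° is eclipsed with tBu at 0° (3.7); COOH at 120° is eclipsed with H at 120° (1.9); CHO at 240° is eclipsed with F at 240° (2.1). Total 7.7 kcal/mol.
E(A) − E(D) = 3.6 − 7.7 = -4.1 kcal/mol.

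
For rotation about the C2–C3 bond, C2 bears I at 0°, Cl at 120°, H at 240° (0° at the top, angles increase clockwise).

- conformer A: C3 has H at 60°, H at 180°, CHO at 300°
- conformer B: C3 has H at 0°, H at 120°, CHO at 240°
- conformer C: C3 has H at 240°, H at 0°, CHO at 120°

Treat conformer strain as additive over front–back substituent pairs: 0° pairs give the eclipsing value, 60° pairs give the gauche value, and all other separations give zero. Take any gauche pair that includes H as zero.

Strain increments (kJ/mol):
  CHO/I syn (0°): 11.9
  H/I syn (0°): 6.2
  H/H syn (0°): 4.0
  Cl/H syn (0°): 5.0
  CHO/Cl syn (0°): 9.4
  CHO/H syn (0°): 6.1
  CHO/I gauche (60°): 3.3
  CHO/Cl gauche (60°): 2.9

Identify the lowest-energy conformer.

A

A (staggered): I–CHO gauche; 3.3 = 3.3 kJ/mol.
B (eclipsed): I–H eclipsed, Cl–H eclipsed, H–CHO eclipsed; 6.2 + 5.0 + 6.1 = 17.3 kJ/mol.
C (eclipsed): I–H eclipsed, Cl–CHO eclipsed, H–H eclipsed; 6.2 + 9.4 + 4.0 = 19.6 kJ/mol.
A has the lowest total (3.3 kJ/mol).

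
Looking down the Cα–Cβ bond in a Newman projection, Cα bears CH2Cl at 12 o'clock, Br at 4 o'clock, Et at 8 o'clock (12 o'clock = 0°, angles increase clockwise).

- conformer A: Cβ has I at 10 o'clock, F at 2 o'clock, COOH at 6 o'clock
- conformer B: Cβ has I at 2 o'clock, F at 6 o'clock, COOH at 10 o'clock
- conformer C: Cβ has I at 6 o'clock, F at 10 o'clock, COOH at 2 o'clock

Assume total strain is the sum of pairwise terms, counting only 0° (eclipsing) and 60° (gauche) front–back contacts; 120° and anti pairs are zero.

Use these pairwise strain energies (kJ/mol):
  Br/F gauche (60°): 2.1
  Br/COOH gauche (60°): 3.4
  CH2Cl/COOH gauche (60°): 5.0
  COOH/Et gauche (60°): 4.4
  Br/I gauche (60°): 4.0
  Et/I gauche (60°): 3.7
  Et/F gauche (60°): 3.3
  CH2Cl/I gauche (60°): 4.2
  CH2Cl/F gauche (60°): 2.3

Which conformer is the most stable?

A is staggered. CH2Cl at 0° is gauche with I at 300° (4.2); CH2Cl at 0° is gauche with F at 60° (2.3); Br at 120° is gauche with F at 60° (2.1); Br at 120° is gauche with COOH at 180° (3.4); Et at 240° is gauche with I at 300° (3.7); Et at 240° is gauche with COOH at 180° (4.4). Total 20.1 kJ/mol.
B is staggered. CH2Cl at 0° is gauche with I at 60° (4.2); CH2Cl at 0° is gauche with COOH at 300° (5.0); Br at 120° is gauche with I at 60° (4.0); Br at 120° is gauche with F at 180° (2.1); Et at 240° is gauche with F at 180° (3.3); Et at 240° is gauche with COOH at 300° (4.4). Total 23.0 kJ/mol.
C is staggered. CH2Cl at 0° is gauche with F at 300° (2.3); CH2Cl at 0° is gauche with COOH at 60° (5.0); Br at 120° is gauche with I at 180° (4.0); Br at 120° is gauche with COOH at 60° (3.4); Et at 240° is gauche with I at 180° (3.7); Et at 240° is gauche with F at 300° (3.3). Total 21.7 kJ/mol.
A has the lowest total (20.1 kJ/mol).

A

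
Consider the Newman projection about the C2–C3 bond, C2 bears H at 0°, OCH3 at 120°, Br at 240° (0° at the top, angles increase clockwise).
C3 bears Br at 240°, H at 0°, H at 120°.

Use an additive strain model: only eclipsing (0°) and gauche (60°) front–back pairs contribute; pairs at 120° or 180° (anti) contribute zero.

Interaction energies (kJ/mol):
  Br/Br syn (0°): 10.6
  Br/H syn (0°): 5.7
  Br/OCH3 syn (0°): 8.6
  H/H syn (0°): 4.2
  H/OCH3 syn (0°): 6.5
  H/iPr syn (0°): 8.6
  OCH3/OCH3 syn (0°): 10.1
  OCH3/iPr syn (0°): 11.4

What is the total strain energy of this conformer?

21.3 kJ/mol

This conformer is eclipsed. H at 0° is eclipsed with H at 0° (4.2); OCH3 at 120° is eclipsed with H at 120° (6.5); Br at 240° is eclipsed with Br at 240° (10.6). Total 21.3 kJ/mol.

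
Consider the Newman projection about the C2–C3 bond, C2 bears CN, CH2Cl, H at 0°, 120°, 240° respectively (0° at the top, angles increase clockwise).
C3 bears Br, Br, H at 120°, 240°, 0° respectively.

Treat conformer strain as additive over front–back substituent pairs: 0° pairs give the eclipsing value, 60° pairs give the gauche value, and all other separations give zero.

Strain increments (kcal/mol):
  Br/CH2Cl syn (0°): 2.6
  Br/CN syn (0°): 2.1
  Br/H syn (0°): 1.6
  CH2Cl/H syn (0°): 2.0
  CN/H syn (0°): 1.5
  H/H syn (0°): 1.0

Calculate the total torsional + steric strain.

This conformer (eclipsed): CN(0°)/H(0°) eclipsed 1.5; CH2Cl(120°)/Br(120°) eclipsed 2.6; H(240°)/Br(240°) eclipsed 1.6 → 5.7 kcal/mol.

5.7 kcal/mol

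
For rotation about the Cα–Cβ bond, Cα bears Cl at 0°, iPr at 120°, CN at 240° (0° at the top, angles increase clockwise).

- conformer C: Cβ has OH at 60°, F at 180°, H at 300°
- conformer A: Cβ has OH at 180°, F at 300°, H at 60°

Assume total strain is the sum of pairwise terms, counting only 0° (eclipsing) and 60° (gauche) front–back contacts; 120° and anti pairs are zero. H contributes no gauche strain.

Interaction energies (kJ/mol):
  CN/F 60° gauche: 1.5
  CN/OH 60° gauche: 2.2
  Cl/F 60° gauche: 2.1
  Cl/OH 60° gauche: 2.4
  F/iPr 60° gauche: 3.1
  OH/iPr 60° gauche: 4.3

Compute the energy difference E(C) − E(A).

C (staggered): Cl(0°)/OH(60°) gauche 2.4; iPr(120°)/OH(60°) gauche 4.3; iPr(120°)/F(180°) gauche 3.1; CN(240°)/F(180°) gauche 1.5 → 11.3 kJ/mol.
A (staggered): Cl(0°)/F(300°) gauche 2.1; iPr(120°)/OH(180°) gauche 4.3; CN(240°)/OH(180°) gauche 2.2; CN(240°)/F(300°) gauche 1.5 → 10.1 kJ/mol.
E(C) − E(A) = 11.3 − 10.1 = +1.2 kJ/mol.

+1.2 kJ/mol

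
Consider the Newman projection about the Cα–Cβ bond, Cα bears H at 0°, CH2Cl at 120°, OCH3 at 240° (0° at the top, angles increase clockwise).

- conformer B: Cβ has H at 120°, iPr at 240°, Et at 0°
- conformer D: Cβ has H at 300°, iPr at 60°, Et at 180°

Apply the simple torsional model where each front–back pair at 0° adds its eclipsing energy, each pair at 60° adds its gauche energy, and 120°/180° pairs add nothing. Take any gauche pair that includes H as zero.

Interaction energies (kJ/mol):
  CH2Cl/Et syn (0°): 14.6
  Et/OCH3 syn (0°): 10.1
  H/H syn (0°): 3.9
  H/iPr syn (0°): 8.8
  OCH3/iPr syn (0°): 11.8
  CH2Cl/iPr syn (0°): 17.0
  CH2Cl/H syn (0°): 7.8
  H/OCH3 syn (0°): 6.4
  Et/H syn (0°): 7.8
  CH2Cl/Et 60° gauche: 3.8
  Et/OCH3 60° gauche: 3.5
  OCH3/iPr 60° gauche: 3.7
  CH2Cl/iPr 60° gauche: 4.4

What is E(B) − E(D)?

+15.7 kJ/mol

B (eclipsed): H–Et eclipsed, CH2Cl–H eclipsed, OCH3–iPr eclipsed; 7.8 + 7.8 + 11.8 = 27.4 kJ/mol.
D (staggered): CH2Cl–iPr gauche, CH2Cl–Et gauche, OCH3–Et gauche; 4.4 + 3.8 + 3.5 = 11.7 kJ/mol.
E(B) − E(D) = 27.4 − 11.7 = +15.7 kJ/mol.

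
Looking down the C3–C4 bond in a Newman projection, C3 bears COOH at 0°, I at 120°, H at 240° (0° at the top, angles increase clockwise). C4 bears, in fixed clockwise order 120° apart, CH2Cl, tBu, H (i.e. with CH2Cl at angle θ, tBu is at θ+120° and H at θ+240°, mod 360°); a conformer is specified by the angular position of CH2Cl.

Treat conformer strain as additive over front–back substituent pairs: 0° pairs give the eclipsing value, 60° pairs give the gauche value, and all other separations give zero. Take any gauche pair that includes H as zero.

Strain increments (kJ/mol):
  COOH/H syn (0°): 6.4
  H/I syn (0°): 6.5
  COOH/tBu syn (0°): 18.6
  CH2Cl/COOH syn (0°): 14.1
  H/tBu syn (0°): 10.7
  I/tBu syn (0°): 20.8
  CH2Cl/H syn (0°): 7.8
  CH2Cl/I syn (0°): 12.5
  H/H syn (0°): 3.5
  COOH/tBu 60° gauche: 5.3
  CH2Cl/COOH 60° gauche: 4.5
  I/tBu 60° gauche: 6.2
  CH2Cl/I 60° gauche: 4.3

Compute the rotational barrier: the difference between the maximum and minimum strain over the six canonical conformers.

28.8 kJ/mol

CH2Cl at 0° is eclipsed. COOH at 0° is eclipsed with CH2Cl at 0° (14.1); I at 120° is eclipsed with tBu at 120° (20.8); H at 240° is eclipsed with H at 240° (3.5). Total 38.4 kJ/mol.
CH2Cl at 60° is staggered. COOH at 0° is gauche with CH2Cl at 60° (4.5); I at 120° is gauche with CH2Cl at 60° (4.3); I at 120° is gauche with tBu at 180° (6.2). Total 15.0 kJ/mol.
CH2Cl at 120° is eclipsed. COOH at 0° is eclipsed with H at 0° (6.4); I at 120° is eclipsed with CH2Cl at 120° (12.5); H at 240° is eclipsed with tBu at 240° (10.7). Total 29.6 kJ/mol.
CH2Cl at 180° is staggered. COOH at 0° is gauche with tBu at 300° (5.3); I at 120° is gauche with CH2Cl at 180° (4.3). Total 9.6 kJ/mol.
CH2Cl at 240° is eclipsed. COOH at 0° is eclipsed with tBu at 0° (18.6); I at 120° is eclipsed with H at 120° (6.5); H at 240° is eclipsed with CH2Cl at 240° (7.8). Total 32.9 kJ/mol.
CH2Cl at 300° is staggered. COOH at 0° is gauche with CH2Cl at 300° (4.5); COOH at 0° is gauche with tBu at 60° (5.3); I at 120° is gauche with tBu at 60° (6.2). Total 16.0 kJ/mol.
Max at 0° (38.4 kJ/mol), min at 180° (9.6 kJ/mol); barrier = 28.8 kJ/mol.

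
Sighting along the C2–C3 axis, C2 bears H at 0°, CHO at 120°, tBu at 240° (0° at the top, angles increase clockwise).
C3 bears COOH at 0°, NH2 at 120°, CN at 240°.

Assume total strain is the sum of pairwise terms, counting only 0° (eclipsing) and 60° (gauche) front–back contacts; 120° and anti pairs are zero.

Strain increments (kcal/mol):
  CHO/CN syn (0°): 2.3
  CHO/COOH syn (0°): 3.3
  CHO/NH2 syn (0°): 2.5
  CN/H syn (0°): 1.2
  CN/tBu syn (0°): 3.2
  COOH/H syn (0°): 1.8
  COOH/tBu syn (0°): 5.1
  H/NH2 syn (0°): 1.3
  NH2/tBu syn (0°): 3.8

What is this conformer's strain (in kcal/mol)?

This conformer (eclipsed): H–COOH eclipsed, CHO–NH2 eclipsed, tBu–CN eclipsed; 1.8 + 2.5 + 3.2 = 7.5 kcal/mol.

7.5 kcal/mol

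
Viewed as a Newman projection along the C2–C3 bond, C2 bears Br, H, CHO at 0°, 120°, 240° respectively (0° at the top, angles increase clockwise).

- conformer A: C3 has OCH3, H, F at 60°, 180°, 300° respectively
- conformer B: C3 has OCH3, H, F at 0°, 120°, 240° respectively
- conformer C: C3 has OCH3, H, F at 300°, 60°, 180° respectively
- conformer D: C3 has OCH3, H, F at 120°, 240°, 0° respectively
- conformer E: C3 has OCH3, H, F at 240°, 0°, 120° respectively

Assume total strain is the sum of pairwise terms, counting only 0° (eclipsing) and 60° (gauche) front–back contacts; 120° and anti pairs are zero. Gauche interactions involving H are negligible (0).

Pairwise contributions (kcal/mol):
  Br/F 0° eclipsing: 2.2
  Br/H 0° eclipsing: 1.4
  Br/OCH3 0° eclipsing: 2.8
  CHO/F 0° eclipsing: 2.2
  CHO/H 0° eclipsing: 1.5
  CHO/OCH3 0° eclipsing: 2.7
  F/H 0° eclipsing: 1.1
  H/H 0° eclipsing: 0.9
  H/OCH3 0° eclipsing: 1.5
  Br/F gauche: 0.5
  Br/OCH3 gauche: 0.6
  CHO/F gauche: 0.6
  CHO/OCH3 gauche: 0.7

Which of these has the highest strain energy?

A (staggered): Br–OCH3 gauche, Br–F gauche, CHO–F gauche; 0.6 + 0.5 + 0.6 = 1.7 kcal/mol.
B (eclipsed): Br–OCH3 eclipsed, H–H eclipsed, CHO–F eclipsed; 2.8 + 0.9 + 2.2 = 5.9 kcal/mol.
C (staggered): Br–OCH3 gauche, CHO–OCH3 gauche, CHO–F gauche; 0.6 + 0.7 + 0.6 = 1.9 kcal/mol.
D (eclipsed): Br–F eclipsed, H–OCH3 eclipsed, CHO–H eclipsed; 2.2 + 1.5 + 1.5 = 5.2 kcal/mol.
E (eclipsed): Br–H eclipsed, H–F eclipsed, CHO–OCH3 eclipsed; 1.4 + 1.1 + 2.7 = 5.2 kcal/mol.
B has the highest total (5.9 kcal/mol).

B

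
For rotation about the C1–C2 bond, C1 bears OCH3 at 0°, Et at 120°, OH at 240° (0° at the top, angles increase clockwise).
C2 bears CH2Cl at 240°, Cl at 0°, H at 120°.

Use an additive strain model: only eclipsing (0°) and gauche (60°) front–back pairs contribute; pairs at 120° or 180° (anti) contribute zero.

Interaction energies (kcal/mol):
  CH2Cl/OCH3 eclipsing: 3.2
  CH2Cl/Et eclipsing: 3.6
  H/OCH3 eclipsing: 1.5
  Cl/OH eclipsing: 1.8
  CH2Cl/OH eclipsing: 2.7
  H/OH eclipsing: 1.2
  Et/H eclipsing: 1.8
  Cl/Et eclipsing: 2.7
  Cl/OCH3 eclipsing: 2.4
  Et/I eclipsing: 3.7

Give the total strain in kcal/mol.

This conformer (eclipsed): OCH3(0°)/Cl(0°) eclipsed 2.4; Et(120°)/H(120°) eclipsed 1.8; OH(240°)/CH2Cl(240°) eclipsed 2.7 → 6.9 kcal/mol.

6.9 kcal/mol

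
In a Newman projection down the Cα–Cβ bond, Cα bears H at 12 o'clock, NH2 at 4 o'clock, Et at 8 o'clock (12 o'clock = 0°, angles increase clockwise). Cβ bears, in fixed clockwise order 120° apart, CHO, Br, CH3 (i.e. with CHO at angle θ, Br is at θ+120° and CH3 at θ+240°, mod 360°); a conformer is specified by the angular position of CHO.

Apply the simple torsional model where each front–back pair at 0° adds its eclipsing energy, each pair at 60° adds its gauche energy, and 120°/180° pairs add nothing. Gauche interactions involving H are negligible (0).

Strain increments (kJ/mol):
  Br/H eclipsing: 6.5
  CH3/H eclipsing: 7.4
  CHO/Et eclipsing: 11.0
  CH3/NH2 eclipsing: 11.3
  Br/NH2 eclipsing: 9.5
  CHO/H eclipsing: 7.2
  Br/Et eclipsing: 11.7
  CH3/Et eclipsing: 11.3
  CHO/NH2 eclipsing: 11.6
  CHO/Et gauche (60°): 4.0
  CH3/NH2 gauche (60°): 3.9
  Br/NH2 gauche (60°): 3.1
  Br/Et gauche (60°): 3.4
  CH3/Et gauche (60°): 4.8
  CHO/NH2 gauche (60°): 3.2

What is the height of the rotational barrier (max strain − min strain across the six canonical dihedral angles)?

CHO at 0° (eclipsed): H–CHO eclipsed, NH2–Br eclipsed, Et–CH3 eclipsed; 7.2 + 9.5 + 11.3 = 28.0 kJ/mol.
CHO at 60° (staggered): NH2–CHO gauche, NH2–Br gauche, Et–Br gauche, Et–CH3 gauche; 3.2 + 3.1 + 3.4 + 4.8 = 14.5 kJ/mol.
CHO at 120° (eclipsed): H–CH3 eclipsed, NH2–CHO eclipsed, Et–Br eclipsed; 7.4 + 11.6 + 11.7 = 30.7 kJ/mol.
CHO at 180° (staggered): NH2–CHO gauche, NH2–CH3 gauche, Et–CHO gauche, Et–Br gauche; 3.2 + 3.9 + 4.0 + 3.4 = 14.5 kJ/mol.
CHO at 240° (eclipsed): H–Br eclipsed, NH2–CH3 eclipsed, Et–CHO eclipsed; 6.5 + 11.3 + 11.0 = 28.8 kJ/mol.
CHO at 300° (staggered): NH2–Br gauche, NH2–CH3 gauche, Et–CHO gauche, Et–CH3 gauche; 3.1 + 3.9 + 4.0 + 4.8 = 15.8 kJ/mol.
Max at 120° (30.7 kJ/mol), min at 60° (14.5 kJ/mol); barrier = 16.2 kJ/mol.

16.2 kJ/mol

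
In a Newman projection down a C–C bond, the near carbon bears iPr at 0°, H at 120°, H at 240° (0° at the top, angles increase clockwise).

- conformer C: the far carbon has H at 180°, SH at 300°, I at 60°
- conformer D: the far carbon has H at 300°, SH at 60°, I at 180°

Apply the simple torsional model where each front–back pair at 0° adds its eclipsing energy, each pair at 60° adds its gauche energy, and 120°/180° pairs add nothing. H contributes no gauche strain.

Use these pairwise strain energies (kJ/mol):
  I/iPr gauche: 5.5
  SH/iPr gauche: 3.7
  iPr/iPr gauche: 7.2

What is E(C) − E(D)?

+5.5 kJ/mol

C (staggered): iPr(0°)/SH(300°) gauche 3.7; iPr(0°)/I(60°) gauche 5.5 → 9.2 kJ/mol.
D (staggered): iPr(0°)/SH(60°) gauche 3.7 → 3.7 kJ/mol.
E(C) − E(D) = 9.2 − 3.7 = +5.5 kJ/mol.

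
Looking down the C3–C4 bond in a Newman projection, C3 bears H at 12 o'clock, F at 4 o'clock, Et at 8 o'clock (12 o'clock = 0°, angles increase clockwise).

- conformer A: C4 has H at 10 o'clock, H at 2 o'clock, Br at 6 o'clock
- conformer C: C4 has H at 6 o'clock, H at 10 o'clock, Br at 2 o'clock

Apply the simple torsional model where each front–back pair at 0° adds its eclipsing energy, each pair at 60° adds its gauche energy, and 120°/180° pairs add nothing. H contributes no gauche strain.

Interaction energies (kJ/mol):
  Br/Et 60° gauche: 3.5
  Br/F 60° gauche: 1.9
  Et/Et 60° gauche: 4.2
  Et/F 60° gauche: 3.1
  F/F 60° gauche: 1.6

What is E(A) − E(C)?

+3.5 kJ/mol

A (staggered): F–Br gauche, Et–Br gauche; 1.9 + 3.5 = 5.4 kJ/mol.
C (staggered): F–Br gauche; 1.9 = 1.9 kJ/mol.
E(A) − E(C) = 5.4 − 1.9 = +3.5 kJ/mol.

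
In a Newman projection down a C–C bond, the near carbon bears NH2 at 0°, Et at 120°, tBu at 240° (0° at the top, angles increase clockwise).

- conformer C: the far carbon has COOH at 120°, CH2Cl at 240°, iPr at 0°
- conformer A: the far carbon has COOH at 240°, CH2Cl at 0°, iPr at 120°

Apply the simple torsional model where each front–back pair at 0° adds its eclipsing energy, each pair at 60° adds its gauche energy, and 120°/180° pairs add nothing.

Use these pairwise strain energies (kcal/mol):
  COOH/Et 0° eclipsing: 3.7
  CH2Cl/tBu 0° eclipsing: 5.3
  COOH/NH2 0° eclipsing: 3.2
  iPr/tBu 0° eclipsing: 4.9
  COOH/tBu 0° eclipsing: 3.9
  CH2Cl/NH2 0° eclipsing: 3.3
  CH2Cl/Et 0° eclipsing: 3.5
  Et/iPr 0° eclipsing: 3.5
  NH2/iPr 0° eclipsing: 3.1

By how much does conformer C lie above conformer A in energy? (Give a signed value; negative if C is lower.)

+1.4 kcal/mol

C is eclipsed. NH2 at 0° is eclipsed with iPr at 0° (3.1); Et at 120° is eclipsed with COOH at 120° (3.7); tBu at 240° is eclipsed with CH2Cl at 240° (5.3). Total 12.1 kcal/mol.
A is eclipsed. NH2 at 0° is eclipsed with CH2Cl at 0° (3.3); Et at 120° is eclipsed with iPr at 120° (3.5); tBu at 240° is eclipsed with COOH at 240° (3.9). Total 10.7 kcal/mol.
E(C) − E(A) = 12.1 − 10.7 = +1.4 kcal/mol.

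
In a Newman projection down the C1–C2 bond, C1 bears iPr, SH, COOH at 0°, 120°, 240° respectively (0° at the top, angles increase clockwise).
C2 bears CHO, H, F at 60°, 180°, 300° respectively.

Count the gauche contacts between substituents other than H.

4

Non-H gauche pairs: iPr(0°)/CHO(60°); iPr(0°)/F(300°); SH(120°)/CHO(60°); COOH(240°)/F(300°) — 4 interactions.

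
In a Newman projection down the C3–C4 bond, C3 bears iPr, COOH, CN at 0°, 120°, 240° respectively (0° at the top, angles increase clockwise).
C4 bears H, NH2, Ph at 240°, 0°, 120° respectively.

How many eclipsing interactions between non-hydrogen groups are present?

Non-H eclipsing pairs: iPr(0°)/NH2(0°); COOH(120°)/Ph(120°) — 2 interactions.

2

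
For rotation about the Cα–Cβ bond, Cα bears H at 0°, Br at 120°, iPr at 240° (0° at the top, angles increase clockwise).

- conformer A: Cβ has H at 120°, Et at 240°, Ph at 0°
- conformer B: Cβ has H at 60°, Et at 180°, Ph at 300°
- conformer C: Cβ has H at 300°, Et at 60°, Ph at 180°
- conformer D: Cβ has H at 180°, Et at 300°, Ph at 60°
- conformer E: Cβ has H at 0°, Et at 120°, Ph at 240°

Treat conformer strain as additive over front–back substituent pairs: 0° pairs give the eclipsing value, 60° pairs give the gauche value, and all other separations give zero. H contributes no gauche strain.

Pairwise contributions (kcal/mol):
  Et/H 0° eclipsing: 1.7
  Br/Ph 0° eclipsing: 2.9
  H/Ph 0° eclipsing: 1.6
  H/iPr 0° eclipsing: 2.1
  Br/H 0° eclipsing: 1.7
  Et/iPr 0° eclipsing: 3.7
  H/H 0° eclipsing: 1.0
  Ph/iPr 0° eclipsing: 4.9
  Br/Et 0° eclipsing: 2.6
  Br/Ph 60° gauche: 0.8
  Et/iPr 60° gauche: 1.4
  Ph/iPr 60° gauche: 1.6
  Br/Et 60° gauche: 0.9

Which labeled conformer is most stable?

D

A (eclipsed): H–Ph eclipsed, Br–H eclipsed, iPr–Et eclipsed; 1.6 + 1.7 + 3.7 = 7.0 kcal/mol.
B (staggered): Br–Et gauche, iPr–Et gauche, iPr–Ph gauche; 0.9 + 1.4 + 1.6 = 3.9 kcal/mol.
C (staggered): Br–Et gauche, Br–Ph gauche, iPr–Ph gauche; 0.9 + 0.8 + 1.6 = 3.3 kcal/mol.
D (staggered): Br–Ph gauche, iPr–Et gauche; 0.8 + 1.4 = 2.2 kcal/mol.
E (eclipsed): H–H eclipsed, Br–Et eclipsed, iPr–Ph eclipsed; 1.0 + 2.6 + 4.9 = 8.5 kcal/mol.
D has the lowest total (2.2 kcal/mol).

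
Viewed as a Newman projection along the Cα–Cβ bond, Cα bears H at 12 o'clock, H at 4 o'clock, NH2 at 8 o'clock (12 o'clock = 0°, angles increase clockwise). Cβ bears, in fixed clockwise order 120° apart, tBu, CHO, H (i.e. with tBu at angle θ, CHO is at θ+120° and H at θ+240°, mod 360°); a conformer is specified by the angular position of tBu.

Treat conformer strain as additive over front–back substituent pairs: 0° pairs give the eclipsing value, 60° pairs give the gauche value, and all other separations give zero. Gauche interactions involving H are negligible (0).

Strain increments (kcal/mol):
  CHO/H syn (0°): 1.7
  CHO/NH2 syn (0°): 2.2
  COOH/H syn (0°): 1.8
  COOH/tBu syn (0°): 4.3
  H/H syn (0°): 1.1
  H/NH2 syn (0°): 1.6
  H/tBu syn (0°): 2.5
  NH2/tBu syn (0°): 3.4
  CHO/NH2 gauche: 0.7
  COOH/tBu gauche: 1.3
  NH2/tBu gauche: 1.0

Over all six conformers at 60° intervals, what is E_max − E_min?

5.5 kcal/mol

tBu at 0° is eclipsed. H at 0° is eclipsed with tBu at 0° (2.5); H at 120° is eclipsed with CHO at 120° (1.7); NH2 at 240° is eclipsed with H at 240° (1.6). Total 5.8 kcal/mol.
tBu at 60° is staggered. NH2 at 240° is gauche with CHO at 180° (0.7). Total 0.7 kcal/mol.
tBu at 120° is eclipsed. H at 0° is eclipsed with H at 0° (1.1); H at 120° is eclipsed with tBu at 120° (2.5); NH2 at 240° is eclipsed with CHO at 240° (2.2). Total 5.8 kcal/mol.
tBu at 180° is staggered. NH2 at 240° is gauche with tBu at 180° (1.0); NH2 at 240° is gauche with CHO at 300° (0.7). Total 1.7 kcal/mol.
tBu at 240° is eclipsed. H at 0° is eclipsed with CHO at 0° (1.7); H at 120° is eclipsed with H at 120° (1.1); NH2 at 240° is eclipsed with tBu at 240° (3.4). Total 6.2 kcal/mol.
tBu at 300° is staggered. NH2 at 240° is gauche with tBu at 300° (1.0). Total 1.0 kcal/mol.
Max at 240° (6.2 kcal/mol), min at 60° (0.7 kcal/mol); barrier = 5.5 kcal/mol.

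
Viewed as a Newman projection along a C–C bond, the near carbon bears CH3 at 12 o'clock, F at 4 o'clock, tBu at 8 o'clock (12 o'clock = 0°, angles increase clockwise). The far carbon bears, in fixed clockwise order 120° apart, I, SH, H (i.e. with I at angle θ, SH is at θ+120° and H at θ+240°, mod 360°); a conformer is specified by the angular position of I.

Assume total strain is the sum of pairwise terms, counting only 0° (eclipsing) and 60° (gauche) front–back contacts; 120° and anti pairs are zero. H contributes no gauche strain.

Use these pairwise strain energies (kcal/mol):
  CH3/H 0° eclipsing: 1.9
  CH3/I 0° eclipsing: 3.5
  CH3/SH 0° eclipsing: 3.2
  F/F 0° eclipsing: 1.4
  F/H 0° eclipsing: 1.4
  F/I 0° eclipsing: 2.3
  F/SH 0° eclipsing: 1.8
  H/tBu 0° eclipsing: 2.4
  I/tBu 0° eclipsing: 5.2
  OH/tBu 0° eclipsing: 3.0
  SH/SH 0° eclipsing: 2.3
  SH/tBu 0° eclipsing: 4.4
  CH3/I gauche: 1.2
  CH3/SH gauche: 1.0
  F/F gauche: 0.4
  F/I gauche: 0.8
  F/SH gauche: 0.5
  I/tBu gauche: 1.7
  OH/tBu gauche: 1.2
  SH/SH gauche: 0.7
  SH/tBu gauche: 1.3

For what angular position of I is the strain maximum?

I at 0° is eclipsed. CH3 at 0° is eclipsed with I at 0° (3.5); F at 120° is eclipsed with SH at 120° (1.8); tBu at 240° is eclipsed with H at 240° (2.4). Total 7.7 kcal/mol.
I at 60° is staggered. CH3 at 0° is gauche with I at 60° (1.2); F at 120° is gauche with I at 60° (0.8); F at 120° is gauche with SH at 180° (0.5); tBu at 240° is gauche with SH at 180° (1.3). Total 3.8 kcal/mol.
I at 120° is eclipsed. CH3 at 0° is eclipsed with H at 0° (1.9); F at 120° is eclipsed with I at 120° (2.3); tBu at 240° is eclipsed with SH at 240° (4.4). Total 8.6 kcal/mol.
I at 180° is staggered. CH3 at 0° is gauche with SH at 300° (1.0); F at 120° is gauche with I at 180° (0.8); tBu at 240° is gauche with I at 180° (1.7); tBu at 240° is gauche with SH at 300° (1.3). Total 4.8 kcal/mol.
I at 240° is eclipsed. CH3 at 0° is eclipsed with SH at 0° (3.2); F at 120° is eclipsed with H at 120° (1.4); tBu at 240° is eclipsed with I at 240° (5.2). Total 9.8 kcal/mol.
I at 300° is staggered. CH3 at 0° is gauche with I at 300° (1.2); CH3 at 0° is gauche with SH at 60° (1.0); F at 120° is gauche with SH at 60° (0.5); tBu at 240° is gauche with I at 300° (1.7). Total 4.4 kcal/mol.
The maximum (9.8 kcal/mol) occurs with I at 240°.

240°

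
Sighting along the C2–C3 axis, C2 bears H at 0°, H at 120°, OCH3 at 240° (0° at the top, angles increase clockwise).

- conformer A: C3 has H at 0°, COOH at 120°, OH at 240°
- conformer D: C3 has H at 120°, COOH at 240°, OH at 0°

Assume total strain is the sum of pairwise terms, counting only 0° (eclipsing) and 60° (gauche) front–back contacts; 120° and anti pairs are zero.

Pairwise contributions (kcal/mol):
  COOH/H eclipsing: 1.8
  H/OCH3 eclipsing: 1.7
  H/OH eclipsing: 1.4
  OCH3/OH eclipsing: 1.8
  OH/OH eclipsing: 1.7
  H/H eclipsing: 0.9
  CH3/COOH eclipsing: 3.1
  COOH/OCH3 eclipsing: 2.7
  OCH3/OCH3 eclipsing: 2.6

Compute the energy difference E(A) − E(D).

A is eclipsed. H at 0° is eclipsed with H at 0° (0.9); H at 120° is eclipsed with COOH at 120° (1.8); OCH3 at 240° is eclipsed with OH at 240° (1.8). Total 4.5 kcal/mol.
D is eclipsed. H at 0° is eclipsed with OH at 0° (1.4); H at 120° is eclipsed with H at 120° (0.9); OCH3 at 240° is eclipsed with COOH at 240° (2.7). Total 5.0 kcal/mol.
E(A) − E(D) = 4.5 − 5.0 = -0.5 kcal/mol.

-0.5 kcal/mol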